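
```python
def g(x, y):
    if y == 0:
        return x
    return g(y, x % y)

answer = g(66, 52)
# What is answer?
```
Call trace:
g(x=66, y=52)
  g(x=52, y=14)
    g(x=14, y=10)
      g(x=10, y=4)
        g(x=4, y=2)
          g(x=2, y=0)
          -> return 2
        -> return 2
      -> return 2
    -> return 2
  -> return 2
-> return 2

Final answer: 2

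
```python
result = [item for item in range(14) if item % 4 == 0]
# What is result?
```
Trace:
  item=0
  item=1
  item=2
  item=3
  item=4
  item=5
  item=6
  item=7
  item=8
  item=9
  item=10
  item=11
  item=12
  item=13
  result=[0, 4, 8, 12]

Final answer: [0, 4, 8, 12]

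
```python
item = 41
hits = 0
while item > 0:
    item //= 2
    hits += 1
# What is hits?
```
Trace:
  item=41
  item=41, hits=0
  item=20, hits=1
  item=10, hits=2
  item=5, hits=3
  item=2, hits=4
  item=1, hits=5
  item=0, hits=6

Final answer: 6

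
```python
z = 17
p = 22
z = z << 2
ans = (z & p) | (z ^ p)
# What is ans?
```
Trace:
  z=17
  z=17, p=22
  z=68, p=22
  z=68, p=22, ans=86

Final answer: 86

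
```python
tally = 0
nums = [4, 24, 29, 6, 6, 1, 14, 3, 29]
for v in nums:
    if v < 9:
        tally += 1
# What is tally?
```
Trace:
  tally=0
  tally=1, v=4
  tally=1, v=24
  tally=1, v=29
  tally=2, v=6
  tally=3, v=6
  tally=4, v=1
  tally=4, v=14
  tally=5, v=3
  tally=5, v=29

Final answer: 5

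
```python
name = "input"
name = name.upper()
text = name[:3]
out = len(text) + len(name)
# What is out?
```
Trace:
  name='input'
  name='INPUT'
  name='INPUT', text='INP'
  name='INPUT', text='INP', out=8

Final answer: 8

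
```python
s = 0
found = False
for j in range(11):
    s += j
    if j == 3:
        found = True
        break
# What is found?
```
Trace:
  s=0
  s=0, found=False
  s=0, found=False, j=0
  s=1, found=False, j=1
  s=3, found=False, j=2
  s=6, found=True, j=3

Final answer: True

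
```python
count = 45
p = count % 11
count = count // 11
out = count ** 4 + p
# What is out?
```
Trace:
  count=45
  count=45, p=1
  count=4, p=1
  count=4, p=1, out=257

Final answer: 257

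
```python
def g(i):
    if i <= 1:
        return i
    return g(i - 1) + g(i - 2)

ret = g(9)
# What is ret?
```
Call trace (a repeated sub-call is expanded the first time; later identical calls just restate its return value):
g(i=9)
  g(i=8)
    g(i=7)
      g(i=6)
        g(i=5)
          g(i=4)
            g(i=3)
              g(i=2)
                g(i=1)
                -> return 1
                g(i=0)
                -> return 0
              -> return 1
              g(i=1)
              -> return 1
            -> return 2
            g(i=2) -> return 1  (same call as traced above)
          -> return 3
          g(i=3) -> return 2  (same call as traced above)
        -> return 5
        g(i=4) -> return 3  (same call as traced above)
      -> return 8
      g(i=5) -> return 5  (same call as traced above)
    -> return 13
    g(i=6) -> return 8  (same call as traced above)
  -> return 21
  g(i=7) -> return 13  (same call as traced above)
-> return 34

Final answer: 34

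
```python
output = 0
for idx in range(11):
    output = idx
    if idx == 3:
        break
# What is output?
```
Trace:
  output=0
  output=0, idx=0
  output=1, idx=1
  output=2, idx=2
  output=3, idx=3

Final answer: 3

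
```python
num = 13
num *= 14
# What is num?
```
Trace:
  num=13
  num=182

Final answer: 182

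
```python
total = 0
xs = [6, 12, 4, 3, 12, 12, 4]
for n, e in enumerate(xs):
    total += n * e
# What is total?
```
Trace:
  total=0
  total=0, n=0, e=6
  total=12, n=1, e=12
  total=20, n=2, e=4
  total=29, n=3, e=3
  total=77, n=4, e=12
  total=137, n=5, e=12
  total=161, n=6, e=4

Final answer: 161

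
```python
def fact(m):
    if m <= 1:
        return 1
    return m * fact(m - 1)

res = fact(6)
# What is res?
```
Call trace:
fact(m=6)
  fact(m=5)
    fact(m=4)
      fact(m=3)
        fact(m=2)
          fact(m=1)
          -> return 1
        -> return 2
      -> return 6
    -> return 24
  -> return 120
-> return 720

Final answer: 720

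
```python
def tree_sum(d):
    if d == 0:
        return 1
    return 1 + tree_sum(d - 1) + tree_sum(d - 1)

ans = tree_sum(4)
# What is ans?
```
Call trace (a repeated sub-call is expanded the first time; later identical calls just restate its return value):
tree_sum(d=4)
  tree_sum(d=3)
    tree_sum(d=2)
      tree_sum(d=1)
        tree_sum(d=0)
        -> return 1
        tree_sum(d=0)
        -> return 1
      -> return 3
      tree_sum(d=1) -> return 3  (same call as traced above)
    -> return 7
    tree_sum(d=2) -> return 7  (same call as traced above)
  -> return 15
  tree_sum(d=3) -> return 15  (same call as traced above)
-> return 31

Final answer: 31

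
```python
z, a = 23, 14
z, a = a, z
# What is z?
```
Trace:
  z=23, a=14
  z=14, a=23

Final answer: 14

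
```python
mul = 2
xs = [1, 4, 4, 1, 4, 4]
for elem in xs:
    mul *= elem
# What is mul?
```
Trace:
  mul=2
  mul=2, elem=1
  mul=8, elem=4
  mul=32, elem=4
  mul=32, elem=1
  mul=128, elem=4
  mul=512, elem=4

Final answer: 512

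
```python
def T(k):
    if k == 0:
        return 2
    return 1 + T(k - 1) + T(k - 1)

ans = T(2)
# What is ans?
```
Call trace (a repeated sub-call is expanded the first time; later identical calls just restate its return value):
T(k=2)
  T(k=1)
    T(k=0)
    -> return 2
    T(k=0)
    -> return 2
  -> return 5
  T(k=1) -> return 5  (same call as traced above)
-> return 11

Final answer: 11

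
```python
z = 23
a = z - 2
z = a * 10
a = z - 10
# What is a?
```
Trace:
  z=23
  z=23, a=21
  z=210, a=21
  z=210, a=200

Final answer: 200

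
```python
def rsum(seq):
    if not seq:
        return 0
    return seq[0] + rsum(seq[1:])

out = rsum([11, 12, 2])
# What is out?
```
Call trace:
rsum(seq=[11, 12, 2])
  rsum(seq=[12, 2])
    rsum(seq=[2])
      rsum(seq=[])
      -> return 0
    -> return 2
  -> return 14
-> return 25

Final answer: 25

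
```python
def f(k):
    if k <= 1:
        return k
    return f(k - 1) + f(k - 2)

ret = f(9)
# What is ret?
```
Call trace (a repeated sub-call is expanded the first time; later identical calls just restate its return value):
f(k=9)
  f(k=8)
    f(k=7)
      f(k=6)
        f(k=5)
          f(k=4)
            f(k=3)
              f(k=2)
                f(k=1)
                -> return 1
                f(k=0)
                -> return 0
              -> return 1
              f(k=1)
              -> return 1
            -> return 2
            f(k=2) -> return 1  (same call as traced above)
          -> return 3
          f(k=3) -> return 2  (same call as traced above)
        -> return 5
        f(k=4) -> return 3  (same call as traced above)
      -> return 8
      f(k=5) -> return 5  (same call as traced above)
    -> return 13
    f(k=6) -> return 8  (same call as traced above)
  -> return 21
  f(k=7) -> return 13  (same call as traced above)
-> return 34

Final answer: 34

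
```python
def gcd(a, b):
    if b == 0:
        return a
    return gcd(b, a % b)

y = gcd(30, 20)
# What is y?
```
Call trace:
gcd(a=30, b=20)
  gcd(a=20, b=10)
    gcd(a=10, b=0)
    -> return 10
  -> return 10
-> return 10

Final answer: 10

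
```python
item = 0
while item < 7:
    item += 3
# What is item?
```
Trace:
  item=0
  item=3
  item=6
  item=9

Final answer: 9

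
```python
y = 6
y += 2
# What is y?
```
Trace:
  y=6
  y=8

Final answer: 8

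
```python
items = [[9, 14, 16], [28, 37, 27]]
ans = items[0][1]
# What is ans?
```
Trace:
  items=[[9, 14, 16], [28, 37, 27]]
  items=[[9, 14, 16], [28, 37, 27]], ans=14

Final answer: 14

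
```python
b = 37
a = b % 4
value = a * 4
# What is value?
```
Trace:
  b=37
  b=37, a=1
  b=37, a=1, value=4

Final answer: 4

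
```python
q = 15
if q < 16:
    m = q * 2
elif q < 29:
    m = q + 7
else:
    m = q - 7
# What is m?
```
Trace:
  q=15
  q=15, m=30

Final answer: 30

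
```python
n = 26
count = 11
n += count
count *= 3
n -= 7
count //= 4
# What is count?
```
Trace:
  n=26
  n=26, count=11
  n=37, count=11
  n=37, count=33
  n=30, count=33
  n=30, count=8

Final answer: 8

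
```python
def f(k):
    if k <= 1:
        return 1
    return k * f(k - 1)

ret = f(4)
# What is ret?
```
Call trace:
f(k=4)
  f(k=3)
    f(k=2)
      f(k=1)
      -> return 1
    -> return 2
  -> return 6
-> return 24

Final answer: 24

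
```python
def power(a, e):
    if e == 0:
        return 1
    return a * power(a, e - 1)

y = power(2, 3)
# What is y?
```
Call trace:
power(a=2, e=3)
  power(a=2, e=2)
    power(a=2, e=1)
      power(a=2, e=0)
      -> return 1
    -> return 2
  -> return 4
-> return 8

Final answer: 8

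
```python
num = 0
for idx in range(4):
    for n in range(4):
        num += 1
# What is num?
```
Trace:
  num=0
  num=1, idx=0, n=0
  num=2, idx=0, n=1
  num=3, idx=0, n=2
  num=4, idx=0, n=3
  num=5, idx=1, n=0
  num=6, idx=1, n=1
  num=7, idx=1, n=2
  num=8, idx=1, n=3
  num=9, idx=2, n=0
  num=10, idx=2, n=1
  num=11, idx=2, n=2
  num=12, idx=2, n=3
  num=13, idx=3, n=0
  num=14, idx=3, n=1
  num=15, idx=3, n=2
  num=16, idx=3, n=3

Final answer: 16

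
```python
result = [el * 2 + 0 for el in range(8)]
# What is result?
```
Trace:
  el=0
  el=1
  el=2
  el=3
  el=4
  el=5
  el=6
  el=7
  result=[0, 2, 4, 6, 8, 10, 12, 14]

Final answer: [0, 2, 4, 6, 8, 10, 12, 14]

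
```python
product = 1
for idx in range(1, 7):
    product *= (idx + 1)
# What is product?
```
Trace:
  product=1
  product=2, idx=1
  product=6, idx=2
  product=24, idx=3
  product=120, idx=4
  product=720, idx=5
  product=5040, idx=6

Final answer: 5040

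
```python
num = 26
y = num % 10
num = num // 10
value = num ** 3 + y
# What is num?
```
Trace:
  num=26
  num=26, y=6
  num=2, y=6
  num=2, y=6, value=14

Final answer: 2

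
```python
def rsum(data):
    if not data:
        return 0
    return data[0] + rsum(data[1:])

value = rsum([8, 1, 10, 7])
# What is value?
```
Call trace:
rsum(data=[8, 1, 10, 7])
  rsum(data=[1, 10, 7])
    rsum(data=[10, 7])
      rsum(data=[7])
        rsum(data=[])
        -> return 0
      -> return 7
    -> return 17
  -> return 18
-> return 26

Final answer: 26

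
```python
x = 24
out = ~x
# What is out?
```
Trace:
  x=24
  x=24, out=-25

Final answer: -25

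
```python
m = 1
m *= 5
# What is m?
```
Trace:
  m=1
  m=5

Final answer: 5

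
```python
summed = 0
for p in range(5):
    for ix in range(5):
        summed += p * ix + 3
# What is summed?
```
Trace:
  summed=0
  summed=3, p=0, ix=0
  summed=6, p=0, ix=1
  summed=9, p=0, ix=2
  summed=12, p=0, ix=3
  summed=15, p=0, ix=4
  summed=18, p=1, ix=0
  summed=22, p=1, ix=1
  summed=27, p=1, ix=2
  summed=33, p=1, ix=3
  summed=40, p=1, ix=4
  summed=43, p=2, ix=0
  summed=48, p=2, ix=1
  summed=55, p=2, ix=2
  summed=64, p=2, ix=3
  summed=75, p=2, ix=4
  summed=78, p=3, ix=0
  summed=84, p=3, ix=1
  summed=93, p=3, ix=2
  summed=105, p=3, ix=3
  summed=120, p=3, ix=4
  summed=123, p=4, ix=0
  summed=130, p=4, ix=1
  summed=141, p=4, ix=2
  summed=156, p=4, ix=3
  summed=175, p=4, ix=4

Final answer: 175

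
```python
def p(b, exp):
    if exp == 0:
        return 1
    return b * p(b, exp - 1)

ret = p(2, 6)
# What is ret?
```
Call trace:
p(b=2, exp=6)
  p(b=2, exp=5)
    p(b=2, exp=4)
      p(b=2, exp=3)
        p(b=2, exp=2)
          p(b=2, exp=1)
            p(b=2, exp=0)
            -> return 1
          -> return 2
        -> return 4
      -> return 8
    -> return 16
  -> return 32
-> return 64

Final answer: 64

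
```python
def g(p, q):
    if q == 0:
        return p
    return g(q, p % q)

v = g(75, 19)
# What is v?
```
Call trace:
g(p=75, q=19)
  g(p=19, q=18)
    g(p=18, q=1)
      g(p=1, q=0)
      -> return 1
    -> return 1
  -> return 1
-> return 1

Final answer: 1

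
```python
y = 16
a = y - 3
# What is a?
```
Trace:
  y=16
  y=16, a=13

Final answer: 13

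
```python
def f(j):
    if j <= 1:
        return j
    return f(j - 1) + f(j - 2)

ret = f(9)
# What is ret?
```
Call trace (a repeated sub-call is expanded the first time; later identical calls just restate its return value):
f(j=9)
  f(j=8)
    f(j=7)
      f(j=6)
        f(j=5)
          f(j=4)
            f(j=3)
              f(j=2)
                f(j=1)
                -> return 1
                f(j=0)
                -> return 0
              -> return 1
              f(j=1)
              -> return 1
            -> return 2
            f(j=2) -> return 1  (same call as traced above)
          -> return 3
          f(j=3) -> return 2  (same call as traced above)
        -> return 5
        f(j=4) -> return 3  (same call as traced above)
      -> return 8
      f(j=5) -> return 5  (same call as traced above)
    -> return 13
    f(j=6) -> return 8  (same call as traced above)
  -> return 21
  f(j=7) -> return 13  (same call as traced above)
-> return 34

Final answer: 34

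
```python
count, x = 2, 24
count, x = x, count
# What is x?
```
Trace:
  count=2, x=24
  count=24, x=2

Final answer: 2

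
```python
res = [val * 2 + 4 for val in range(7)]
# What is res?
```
Trace:
  val=0
  val=1
  val=2
  val=3
  val=4
  val=5
  val=6
  res=[4, 6, 8, 10, 12, 14, 16]

Final answer: [4, 6, 8, 10, 12, 14, 16]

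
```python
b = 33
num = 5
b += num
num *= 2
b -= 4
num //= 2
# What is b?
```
Trace:
  b=33
  b=33, num=5
  b=38, num=5
  b=38, num=10
  b=34, num=10
  b=34, num=5

Final answer: 34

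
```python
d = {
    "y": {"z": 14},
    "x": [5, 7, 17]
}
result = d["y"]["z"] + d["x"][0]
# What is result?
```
Trace:
  d={'y': {'z': 14}, 'x': [5, 7, 17]}
  d={'y': {'z': 14}, 'x': [5, 7, 17]}, result=19

Final answer: 19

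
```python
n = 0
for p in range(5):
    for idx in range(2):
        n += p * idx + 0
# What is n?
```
Trace:
  n=0
  n=0, p=0, idx=0
  n=0, p=0, idx=1
  n=0, p=1, idx=0
  n=1, p=1, idx=1
  n=1, p=2, idx=0
  n=3, p=2, idx=1
  n=3, p=3, idx=0
  n=6, p=3, idx=1
  n=6, p=4, idx=0
  n=10, p=4, idx=1

Final answer: 10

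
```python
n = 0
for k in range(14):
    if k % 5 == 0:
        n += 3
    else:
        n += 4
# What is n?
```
Trace:
  n=0
  n=3, k=0
  n=7, k=1
  n=11, k=2
  n=15, k=3
  n=19, k=4
  n=22, k=5
  n=26, k=6
  n=30, k=7
  n=34, k=8
  n=38, k=9
  n=41, k=10
  n=45, k=11
  n=49, k=12
  n=53, k=13

Final answer: 53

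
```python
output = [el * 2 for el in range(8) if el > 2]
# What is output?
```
Trace:
  el=0
  el=1
  el=2
  el=3
  el=4
  el=5
  el=6
  el=7
  output=[6, 8, 10, 12, 14]

Final answer: [6, 8, 10, 12, 14]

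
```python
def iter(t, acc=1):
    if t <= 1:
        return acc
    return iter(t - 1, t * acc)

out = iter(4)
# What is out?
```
Call trace:
iter(t=4, acc=1)
  iter(t=3, acc=4)
    iter(t=2, acc=12)
      iter(t=1, acc=24)
      -> return 24
    -> return 24
  -> return 24
-> return 24

Final answer: 24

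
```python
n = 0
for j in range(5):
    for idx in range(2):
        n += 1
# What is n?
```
Trace:
  n=0
  n=1, j=0, idx=0
  n=2, j=0, idx=1
  n=3, j=1, idx=0
  n=4, j=1, idx=1
  n=5, j=2, idx=0
  n=6, j=2, idx=1
  n=7, j=3, idx=0
  n=8, j=3, idx=1
  n=9, j=4, idx=0
  n=10, j=4, idx=1

Final answer: 10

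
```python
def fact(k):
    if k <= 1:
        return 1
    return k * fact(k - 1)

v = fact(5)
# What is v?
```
Call trace:
fact(k=5)
  fact(k=4)
    fact(k=3)
      fact(k=2)
        fact(k=1)
        -> return 1
      -> return 2
    -> return 6
  -> return 24
-> return 120

Final answer: 120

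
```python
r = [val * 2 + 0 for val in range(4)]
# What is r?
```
Trace:
  val=0
  val=1
  val=2
  val=3
  r=[0, 2, 4, 6]

Final answer: [0, 2, 4, 6]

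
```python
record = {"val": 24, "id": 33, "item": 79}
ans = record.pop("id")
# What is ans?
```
Trace:
  record={'val': 24, 'id': 33, 'item': 79}
  record={'val': 24, 'item': 79}, ans=33

Final answer: 33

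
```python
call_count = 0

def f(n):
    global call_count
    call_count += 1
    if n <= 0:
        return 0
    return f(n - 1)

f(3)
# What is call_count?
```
Call trace:
f(n=3)
  f(n=2)
    f(n=1)
      f(n=0)
      -> return 0
    -> return 0
  -> return 0
-> return 0

call_count is incremented once per call. f is entered once for each n = 3, 2, 1, 0 (the n <= 0 call returns without recursing), i.e. 3 + 1 calls.
call_count = 4

Final answer: 4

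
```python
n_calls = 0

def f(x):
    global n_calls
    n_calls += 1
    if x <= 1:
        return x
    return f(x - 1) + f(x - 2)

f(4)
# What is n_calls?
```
Call trace (a repeated sub-call is expanded the first time; later identical calls just restate its return value):
f(x=4)
  f(x=3)
    f(x=2)
      f(x=1)
      -> return 1
      f(x=0)
      -> return 0
    -> return 1
    f(x=1)
    -> return 1
  -> return 2
  f(x=2) -> return 1  (same call as traced above)
-> return 3

n_calls is incremented once per call, so count the calls in each subtree. Let C(x) = number of calls made by f(x).
C(0) = C(1) = 1 (base case, no recursion); C(x) = 1 + C(x - 1) + C(x - 2) otherwise.
C(2) = 1 + C(1) + C(0) = 1 + 1 + 1 = 3
C(3) = 1 + C(2) + C(1) = 1 + 3 + 1 = 5
C(4) = 1 + C(3) + C(2) = 1 + 5 + 3 = 9
n_calls = C(4) = 9

Final answer: 9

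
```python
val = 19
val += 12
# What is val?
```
Trace:
  val=19
  val=31

Final answer: 31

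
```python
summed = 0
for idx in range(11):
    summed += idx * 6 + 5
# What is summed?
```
Trace:
  summed=0
  summed=5, idx=0
  summed=16, idx=1
  summed=33, idx=2
  summed=56, idx=3
  summed=85, idx=4
  summed=120, idx=5
  summed=161, idx=6
  summed=208, idx=7
  summed=261, idx=8
  summed=320, idx=9
  summed=385, idx=10

Final answer: 385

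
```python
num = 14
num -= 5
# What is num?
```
Trace:
  num=14
  num=9

Final answer: 9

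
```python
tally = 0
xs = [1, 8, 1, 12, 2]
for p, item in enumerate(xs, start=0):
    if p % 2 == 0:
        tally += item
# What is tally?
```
Trace:
  tally=0
  tally=1, p=0, item=1
  tally=1, p=1, item=8
  tally=2, p=2, item=1
  tally=2, p=3, item=12
  tally=4, p=4, item=2

Final answer: 4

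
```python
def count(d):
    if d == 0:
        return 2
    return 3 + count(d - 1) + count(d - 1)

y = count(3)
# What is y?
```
Call trace (a repeated sub-call is expanded the first time; later identical calls just restate its return value):
count(d=3)
  count(d=2)
    count(d=1)
      count(d=0)
      -> return 2
      count(d=0)
      -> return 2
    -> return 7
    count(d=1) -> return 7  (same call as traced above)
  -> return 17
  count(d=2) -> return 17  (same call as traced above)
-> return 37

Final answer: 37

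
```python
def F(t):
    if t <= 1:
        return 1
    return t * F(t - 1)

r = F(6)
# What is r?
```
Call trace:
F(t=6)
  F(t=5)
    F(t=4)
      F(t=3)
        F(t=2)
          F(t=1)
          -> return 1
        -> return 2
      -> return 6
    -> return 24
  -> return 120
-> return 720

Final answer: 720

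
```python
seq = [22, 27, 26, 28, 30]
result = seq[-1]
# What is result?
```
Trace:
  seq=[22, 27, 26, 28, 30]
  seq=[22, 27, 26, 28, 30], result=30

Final answer: 30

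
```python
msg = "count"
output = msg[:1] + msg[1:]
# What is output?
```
Trace:
  msg='count'
  msg='count', output='count'

Final answer: 'count'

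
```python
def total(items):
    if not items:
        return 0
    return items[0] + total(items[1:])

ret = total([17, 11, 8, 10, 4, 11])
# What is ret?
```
Call trace:
total(items=[17, 11, 8, 10, 4, 11])
  total(items=[11, 8, 10, 4, 11])
    total(items=[8, 10, 4, 11])
      total(items=[10, 4, 11])
        total(items=[4, 11])
          total(items=[11])
            total(items=[])
            -> return 0
          -> return 11
        -> return 15
      -> return 25
    -> return 33
  -> return 44
-> return 61

Final answer: 61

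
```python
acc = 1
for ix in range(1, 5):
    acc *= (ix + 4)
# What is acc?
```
Trace:
  acc=1
  acc=5, ix=1
  acc=30, ix=2
  acc=210, ix=3
  acc=1680, ix=4

Final answer: 1680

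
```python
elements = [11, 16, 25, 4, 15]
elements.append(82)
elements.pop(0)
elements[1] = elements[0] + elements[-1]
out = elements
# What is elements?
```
Trace:
  elements=[11, 16, 25, 4, 15]
  elements=[11, 16, 25, 4, 15, 82]
  elements=[16, 25, 4, 15, 82]
  elements=[16, 98, 4, 15, 82]
  elements=[16, 98, 4, 15, 82], out=[16, 98, 4, 15, 82]

Final answer: [16, 98, 4, 15, 82]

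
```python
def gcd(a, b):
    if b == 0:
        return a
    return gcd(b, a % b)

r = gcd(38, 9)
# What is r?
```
Call trace:
gcd(a=38, b=9)
  gcd(a=9, b=2)
    gcd(a=2, b=1)
      gcd(a=1, b=0)
      -> return 1
    -> return 1
  -> return 1
-> return 1

Final answer: 1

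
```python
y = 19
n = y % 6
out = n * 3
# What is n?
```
Trace:
  y=19
  y=19, n=1
  y=19, n=1, out=3

Final answer: 1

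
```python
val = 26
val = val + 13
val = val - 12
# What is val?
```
Trace:
  val=26
  val=39
  val=27

Final answer: 27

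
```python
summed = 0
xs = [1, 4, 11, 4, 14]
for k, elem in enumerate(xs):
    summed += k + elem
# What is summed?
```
Trace:
  summed=0
  summed=1, k=0, elem=1
  summed=6, k=1, elem=4
  summed=19, k=2, elem=11
  summed=26, k=3, elem=4
  summed=44, k=4, elem=14

Final answer: 44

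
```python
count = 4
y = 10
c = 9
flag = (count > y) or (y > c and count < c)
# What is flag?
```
Trace:
  count=4
  count=4, y=10
  count=4, y=10, c=9
  count=4, y=10, c=9, flag=True

Final answer: True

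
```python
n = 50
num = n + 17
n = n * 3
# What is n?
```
Trace:
  n=50
  n=50, num=67
  n=150, num=67

Final answer: 150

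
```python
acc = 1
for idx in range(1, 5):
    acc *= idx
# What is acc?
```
Trace:
  acc=1
  acc=1, idx=1
  acc=2, idx=2
  acc=6, idx=3
  acc=24, idx=4

Final answer: 24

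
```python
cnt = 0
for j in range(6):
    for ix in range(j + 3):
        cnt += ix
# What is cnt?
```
Trace:
  cnt=0
  cnt=0, j=0, ix=0
  cnt=1, j=0, ix=1
  cnt=3, j=0, ix=2
  cnt=3, j=1, ix=0
  cnt=4, j=1, ix=1
  cnt=6, j=1, ix=2
  cnt=9, j=1, ix=3
  cnt=9, j=2, ix=0
  cnt=10, j=2, ix=1
  cnt=12, j=2, ix=2
  cnt=15, j=2, ix=3
  cnt=19, j=2, ix=4
  cnt=19, j=3, ix=0
  cnt=20, j=3, ix=1
  cnt=22, j=3, ix=2
  cnt=25, j=3, ix=3
  cnt=29, j=3, ix=4
  cnt=34, j=3, ix=5
  cnt=34, j=4, ix=0
  cnt=35, j=4, ix=1
  cnt=37, j=4, ix=2
  cnt=40, j=4, ix=3
  cnt=44, j=4, ix=4
  cnt=49, j=4, ix=5
  cnt=55, j=4, ix=6
  cnt=55, j=5, ix=0
  cnt=56, j=5, ix=1
  cnt=58, j=5, ix=2
  cnt=61, j=5, ix=3
  cnt=65, j=5, ix=4
  cnt=70, j=5, ix=5
  cnt=76, j=5, ix=6
  cnt=83, j=5, ix=7

Final answer: 83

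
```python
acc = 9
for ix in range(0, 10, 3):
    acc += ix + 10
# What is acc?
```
Trace:
  acc=9
  acc=19, ix=0
  acc=32, ix=3
  acc=48, ix=6
  acc=67, ix=9

Final answer: 67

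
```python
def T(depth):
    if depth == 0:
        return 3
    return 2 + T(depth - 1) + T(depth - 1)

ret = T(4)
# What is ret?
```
Call trace (a repeated sub-call is expanded the first time; later identical calls just restate its return value):
T(depth=4)
  T(depth=3)
    T(depth=2)
      T(depth=1)
        T(depth=0)
        -> return 3
        T(depth=0)
        -> return 3
      -> return 8
      T(depth=1) -> return 8  (same call as traced above)
    -> return 18
    T(depth=2) -> return 18  (same call as traced above)
  -> return 38
  T(depth=3) -> return 38  (same call as traced above)
-> return 78

Final answer: 78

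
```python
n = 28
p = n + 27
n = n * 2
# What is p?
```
Trace:
  n=28
  n=28, p=55
  n=56, p=55

Final answer: 55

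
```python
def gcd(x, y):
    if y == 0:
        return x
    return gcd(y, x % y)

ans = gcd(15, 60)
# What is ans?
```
Call trace:
gcd(x=15, y=60)
  gcd(x=60, y=15)
    gcd(x=15, y=0)
    -> return 15
  -> return 15
-> return 15

Final answer: 15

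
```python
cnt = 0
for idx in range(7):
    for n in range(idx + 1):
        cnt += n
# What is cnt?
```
Trace:
  cnt=0
  cnt=0, idx=0, n=0
  cnt=0, idx=1, n=0
  cnt=1, idx=1, n=1
  cnt=1, idx=2, n=0
  cnt=2, idx=2, n=1
  cnt=4, idx=2, n=2
  cnt=4, idx=3, n=0
  cnt=5, idx=3, n=1
  cnt=7, idx=3, n=2
  cnt=10, idx=3, n=3
  cnt=10, idx=4, n=0
  cnt=11, idx=4, n=1
  cnt=13, idx=4, n=2
  cnt=16, idx=4, n=3
  cnt=20, idx=4, n=4
  cnt=20, idx=5, n=0
  cnt=21, idx=5, n=1
  cnt=23, idx=5, n=2
  cnt=26, idx=5, n=3
  cnt=30, idx=5, n=4
  cnt=35, idx=5, n=5
  cnt=35, idx=6, n=0
  cnt=36, idx=6, n=1
  cnt=38, idx=6, n=2
  cnt=41, idx=6, n=3
  cnt=45, idx=6, n=4
  cnt=50, idx=6, n=5
  cnt=56, idx=6, n=6

Final answer: 56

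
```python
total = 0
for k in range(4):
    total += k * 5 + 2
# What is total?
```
Trace:
  total=0
  total=2, k=0
  total=9, k=1
  total=21, k=2
  total=38, k=3

Final answer: 38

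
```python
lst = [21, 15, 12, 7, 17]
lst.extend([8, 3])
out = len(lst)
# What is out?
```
Trace:
  lst=[21, 15, 12, 7, 17]
  lst=[21, 15, 12, 7, 17, 8, 3]
  lst=[21, 15, 12, 7, 17, 8, 3], out=7

Final answer: 7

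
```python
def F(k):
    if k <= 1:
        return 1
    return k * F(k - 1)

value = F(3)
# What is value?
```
Call trace:
F(k=3)
  F(k=2)
    F(k=1)
    -> return 1
  -> return 2
-> return 6

Final answer: 6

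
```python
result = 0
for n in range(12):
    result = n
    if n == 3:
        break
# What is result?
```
Trace:
  result=0
  result=0, n=0
  result=1, n=1
  result=2, n=2
  result=3, n=3

Final answer: 3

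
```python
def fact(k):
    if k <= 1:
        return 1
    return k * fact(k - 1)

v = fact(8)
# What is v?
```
Call trace:
fact(k=8)
  fact(k=7)
    fact(k=6)
      fact(k=5)
        fact(k=4)
          fact(k=3)
            fact(k=2)
              fact(k=1)
              -> return 1
            -> return 2
          -> return 6
        -> return 24
      -> return 120
    -> return 720
  -> return 5040
-> return 40320

Final answer: 40320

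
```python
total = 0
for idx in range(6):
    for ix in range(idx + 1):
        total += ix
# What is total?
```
Trace:
  total=0
  total=0, idx=0, ix=0
  total=0, idx=1, ix=0
  total=1, idx=1, ix=1
  total=1, idx=2, ix=0
  total=2, idx=2, ix=1
  total=4, idx=2, ix=2
  total=4, idx=3, ix=0
  total=5, idx=3, ix=1
  total=7, idx=3, ix=2
  total=10, idx=3, ix=3
  total=10, idx=4, ix=0
  total=11, idx=4, ix=1
  total=13, idx=4, ix=2
  total=16, idx=4, ix=3
  total=20, idx=4, ix=4
  total=20, idx=5, ix=0
  total=21, idx=5, ix=1
  total=23, idx=5, ix=2
  total=26, idx=5, ix=3
  total=30, idx=5, ix=4
  total=35, idx=5, ix=5

Final answer: 35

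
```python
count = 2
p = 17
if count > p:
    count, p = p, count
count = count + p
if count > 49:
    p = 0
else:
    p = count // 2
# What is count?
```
Trace:
  count=2
  count=2, p=17
  count=2, p=17
  count=19, p=17
  count=19, p=9

Final answer: 19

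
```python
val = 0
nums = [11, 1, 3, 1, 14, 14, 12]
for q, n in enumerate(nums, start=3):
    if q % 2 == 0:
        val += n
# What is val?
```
Trace:
  val=0
  val=0, q=3, n=11
  val=1, q=4, n=1
  val=1, q=5, n=3
  val=2, q=6, n=1
  val=2, q=7, n=14
  val=16, q=8, n=14
  val=16, q=9, n=12

Final answer: 16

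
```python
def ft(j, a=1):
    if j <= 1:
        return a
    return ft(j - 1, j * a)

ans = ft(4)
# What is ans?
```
Call trace:
ft(j=4, a=1)
  ft(j=3, a=4)
    ft(j=2, a=12)
      ft(j=1, a=24)
      -> return 24
    -> return 24
  -> return 24
-> return 24

Final answer: 24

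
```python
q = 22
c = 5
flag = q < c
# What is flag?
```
Trace:
  q=22
  q=22, c=5
  q=22, c=5, flag=False

Final answer: False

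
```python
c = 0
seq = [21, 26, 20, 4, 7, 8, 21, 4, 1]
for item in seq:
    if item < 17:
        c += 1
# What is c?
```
Trace:
  c=0
  c=0, item=21
  c=0, item=26
  c=0, item=20
  c=1, item=4
  c=2, item=7
  c=3, item=8
  c=3, item=21
  c=4, item=4
  c=5, item=1

Final answer: 5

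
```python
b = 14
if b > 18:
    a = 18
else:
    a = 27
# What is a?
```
Trace:
  b=14
  b=14, a=27

Final answer: 27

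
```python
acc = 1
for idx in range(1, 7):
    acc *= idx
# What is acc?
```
Trace:
  acc=1
  acc=1, idx=1
  acc=2, idx=2
  acc=6, idx=3
  acc=24, idx=4
  acc=120, idx=5
  acc=720, idx=6

Final answer: 720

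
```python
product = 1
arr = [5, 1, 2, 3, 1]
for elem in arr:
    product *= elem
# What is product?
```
Trace:
  product=1
  product=5, elem=5
  product=5, elem=1
  product=10, elem=2
  product=30, elem=3
  product=30, elem=1

Final answer: 30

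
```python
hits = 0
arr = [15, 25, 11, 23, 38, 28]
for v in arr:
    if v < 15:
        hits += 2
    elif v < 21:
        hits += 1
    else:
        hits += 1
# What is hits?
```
Trace:
  hits=0
  hits=1, v=15
  hits=2, v=25
  hits=4, v=11
  hits=5, v=23
  hits=6, v=38
  hits=7, v=28

Final answer: 7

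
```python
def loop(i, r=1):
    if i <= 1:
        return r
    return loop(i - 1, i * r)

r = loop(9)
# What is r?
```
Call trace:
loop(i=9, r=1)
  loop(i=8, r=9)
    loop(i=7, r=72)
      loop(i=6, r=504)
        loop(i=5, r=3024)
          loop(i=4, r=15120)
            loop(i=3, r=60480)
              loop(i=2, r=181440)
                loop(i=1, r=362880)
                -> return 362880
              -> return 362880
            -> return 362880
          -> return 362880
        -> return 362880
      -> return 362880
    -> return 362880
  -> return 362880
-> return 362880

Final answer: 362880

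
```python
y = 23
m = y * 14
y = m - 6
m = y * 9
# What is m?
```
Trace:
  y=23
  y=23, m=322
  y=316, m=322
  y=316, m=2844

Final answer: 2844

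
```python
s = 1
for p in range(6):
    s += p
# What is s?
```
Trace:
  s=1
  s=1, p=0
  s=2, p=1
  s=4, p=2
  s=7, p=3
  s=11, p=4
  s=16, p=5

Final answer: 16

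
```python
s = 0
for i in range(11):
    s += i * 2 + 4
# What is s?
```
Trace:
  s=0
  s=4, i=0
  s=10, i=1
  s=18, i=2
  s=28, i=3
  s=40, i=4
  s=54, i=5
  s=70, i=6
  s=88, i=7
  s=108, i=8
  s=130, i=9
  s=154, i=10

Final answer: 154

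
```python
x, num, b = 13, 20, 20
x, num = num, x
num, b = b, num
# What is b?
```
Trace:
  x=13, num=20, b=20
  x=20, num=13, b=20
  x=20, num=20, b=13

Final answer: 13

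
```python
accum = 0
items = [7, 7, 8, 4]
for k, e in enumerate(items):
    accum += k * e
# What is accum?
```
Trace:
  accum=0
  accum=0, k=0, e=7
  accum=7, k=1, e=7
  accum=23, k=2, e=8
  accum=35, k=3, e=4

Final answer: 35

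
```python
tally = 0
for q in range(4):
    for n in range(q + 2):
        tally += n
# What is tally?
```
Trace:
  tally=0
  tally=0, q=0, n=0
  tally=1, q=0, n=1
  tally=1, q=1, n=0
  tally=2, q=1, n=1
  tally=4, q=1, n=2
  tally=4, q=2, n=0
  tally=5, q=2, n=1
  tally=7, q=2, n=2
  tally=10, q=2, n=3
  tally=10, q=3, n=0
  tally=11, q=3, n=1
  tally=13, q=3, n=2
  tally=16, q=3, n=3
  tally=20, q=3, n=4

Final answer: 20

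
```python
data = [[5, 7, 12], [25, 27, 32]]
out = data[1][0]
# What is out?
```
Trace:
  data=[[5, 7, 12], [25, 27, 32]]
  data=[[5, 7, 12], [25, 27, 32]], out=25

Final answer: 25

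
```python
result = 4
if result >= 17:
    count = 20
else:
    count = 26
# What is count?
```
Trace:
  result=4
  result=4, count=26

Final answer: 26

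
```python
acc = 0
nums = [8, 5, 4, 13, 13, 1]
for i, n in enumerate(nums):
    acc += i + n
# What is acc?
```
Trace:
  acc=0
  acc=8, i=0, n=8
  acc=14, i=1, n=5
  acc=20, i=2, n=4
  acc=36, i=3, n=13
  acc=53, i=4, n=13
  acc=59, i=5, n=1

Final answer: 59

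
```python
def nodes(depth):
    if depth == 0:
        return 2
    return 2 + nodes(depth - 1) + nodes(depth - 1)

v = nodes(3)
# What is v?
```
Call trace (a repeated sub-call is expanded the first time; later identical calls just restate its return value):
nodes(depth=3)
  nodes(depth=2)
    nodes(depth=1)
      nodes(depth=0)
      -> return 2
      nodes(depth=0)
      -> return 2
    -> return 6
    nodes(depth=1) -> return 6  (same call as traced above)
  -> return 14
  nodes(depth=2) -> return 14  (same call as traced above)
-> return 30

Final answer: 30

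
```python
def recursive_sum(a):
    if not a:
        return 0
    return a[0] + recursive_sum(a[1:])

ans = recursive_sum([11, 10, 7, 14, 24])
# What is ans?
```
Call trace:
recursive_sum(a=[11, 10, 7, 14, 24])
  recursive_sum(a=[10, 7, 14, 24])
    recursive_sum(a=[7, 14, 24])
      recursive_sum(a=[14, 24])
        recursive_sum(a=[24])
          recursive_sum(a=[])
          -> return 0
        -> return 24
      -> return 38
    -> return 45
  -> return 55
-> return 66

Final answer: 66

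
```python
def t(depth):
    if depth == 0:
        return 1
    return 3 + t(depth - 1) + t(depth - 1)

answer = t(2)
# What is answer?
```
Call trace (a repeated sub-call is expanded the first time; later identical calls just restate its return value):
t(depth=2)
  t(depth=1)
    t(depth=0)
    -> return 1
    t(depth=0)
    -> return 1
  -> return 5
  t(depth=1) -> return 5  (same call as traced above)
-> return 13

Final answer: 13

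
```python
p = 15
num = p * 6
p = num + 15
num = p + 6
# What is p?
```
Trace:
  p=15
  p=15, num=90
  p=105, num=90
  p=105, num=111

Final answer: 105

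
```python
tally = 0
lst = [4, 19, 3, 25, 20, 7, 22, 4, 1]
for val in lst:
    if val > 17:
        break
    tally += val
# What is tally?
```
Trace:
  tally=0
  tally=4, val=4
  tally=4, val=19

Final answer: 4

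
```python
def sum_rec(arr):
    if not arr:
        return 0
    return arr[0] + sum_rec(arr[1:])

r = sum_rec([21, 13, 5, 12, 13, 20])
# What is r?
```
Call trace:
sum_rec(arr=[21, 13, 5, 12, 13, 20])
  sum_rec(arr=[13, 5, 12, 13, 20])
    sum_rec(arr=[5, 12, 13, 20])
      sum_rec(arr=[12, 13, 20])
        sum_rec(arr=[13, 20])
          sum_rec(arr=[20])
            sum_rec(arr=[])
            -> return 0
          -> return 20
        -> return 33
      -> return 45
    -> return 50
  -> return 63
-> return 84

Final answer: 84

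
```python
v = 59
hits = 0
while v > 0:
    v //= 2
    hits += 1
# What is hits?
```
Trace:
  v=59
  v=59, hits=0
  v=29, hits=1
  v=14, hits=2
  v=7, hits=3
  v=3, hits=4
  v=1, hits=5
  v=0, hits=6

Final answer: 6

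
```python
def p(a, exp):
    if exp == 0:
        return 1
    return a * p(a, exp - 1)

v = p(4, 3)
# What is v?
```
Call trace:
p(a=4, exp=3)
  p(a=4, exp=2)
    p(a=4, exp=1)
      p(a=4, exp=0)
      -> return 1
    -> return 4
  -> return 16
-> return 64

Final answer: 64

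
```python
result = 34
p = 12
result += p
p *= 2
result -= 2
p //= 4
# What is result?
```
Trace:
  result=34
  result=34, p=12
  result=46, p=12
  result=46, p=24
  result=44, p=24
  result=44, p=6

Final answer: 44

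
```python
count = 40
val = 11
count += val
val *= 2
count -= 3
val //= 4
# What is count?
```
Trace:
  count=40
  count=40, val=11
  count=51, val=11
  count=51, val=22
  count=48, val=22
  count=48, val=5

Final answer: 48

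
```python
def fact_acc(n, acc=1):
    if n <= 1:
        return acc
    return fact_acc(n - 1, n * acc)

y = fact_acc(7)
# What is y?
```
Call trace:
fact_acc(n=7, acc=1)
  fact_acc(n=6, acc=7)
    fact_acc(n=5, acc=42)
      fact_acc(n=4, acc=210)
        fact_acc(n=3, acc=840)
          fact_acc(n=2, acc=2520)
            fact_acc(n=1, acc=5040)
            -> return 5040
          -> return 5040
        -> return 5040
      -> return 5040
    -> return 5040
  -> return 5040
-> return 5040

Final answer: 5040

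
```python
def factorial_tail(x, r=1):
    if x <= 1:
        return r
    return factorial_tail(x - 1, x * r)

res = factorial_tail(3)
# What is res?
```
Call trace:
factorial_tail(x=3, r=1)
  factorial_tail(x=2, r=3)
    factorial_tail(x=1, r=6)
    -> return 6
  -> return 6
-> return 6

Final answer: 6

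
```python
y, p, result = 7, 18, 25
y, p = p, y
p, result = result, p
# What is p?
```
Trace:
  y=7, p=18, result=25
  y=18, p=7, result=25
  y=18, p=25, result=7

Final answer: 25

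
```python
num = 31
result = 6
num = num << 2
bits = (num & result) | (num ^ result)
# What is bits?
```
Trace:
  num=31
  num=31, result=6
  num=124, result=6
  num=124, result=6, bits=126

Final answer: 126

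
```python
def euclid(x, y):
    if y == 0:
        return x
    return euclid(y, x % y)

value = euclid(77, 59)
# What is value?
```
Call trace:
euclid(x=77, y=59)
  euclid(x=59, y=18)
    euclid(x=18, y=5)
      euclid(x=5, y=3)
        euclid(x=3, y=2)
          euclid(x=2, y=1)
            euclid(x=1, y=0)
            -> return 1
          -> return 1
        -> return 1
      -> return 1
    -> return 1
  -> return 1
-> return 1

Final answer: 1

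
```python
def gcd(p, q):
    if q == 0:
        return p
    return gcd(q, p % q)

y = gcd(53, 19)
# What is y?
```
Call trace:
gcd(p=53, q=19)
  gcd(p=19, q=15)
    gcd(p=15, q=4)
      gcd(p=4, q=3)
        gcd(p=3, q=1)
          gcd(p=1, q=0)
          -> return 1
        -> return 1
      -> return 1
    -> return 1
  -> return 1
-> return 1

Final answer: 1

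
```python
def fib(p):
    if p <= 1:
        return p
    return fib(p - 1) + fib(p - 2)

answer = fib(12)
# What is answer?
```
Call trace (a repeated sub-call is expanded the first time; later identical calls just restate its return value):
fib(p=12)
  fib(p=11)
    fib(p=10)
      fib(p=9)
        fib(p=8)
          fib(p=7)
            fib(p=6)
              fib(p=5)
                fib(p=4)
                  fib(p=3)
                    fib(p=2)
                      fib(p=1)
                      -> return 1
                      fib(p=0)
                      -> return 0
                    -> return 1
                    fib(p=1)
                    -> return 1
                  -> return 2
                  fib(p=2) -> return 1  (same call as traced above)
                -> return 3
                fib(p=3) -> return 2  (same call as traced above)
              -> return 5
              fib(p=4) -> return 3  (same call as traced above)
            -> return 8
            fib(p=5) -> return 5  (same call as traced above)
          -> return 13
          fib(p=6) -> return 8  (same call as traced above)
        -> return 21
        fib(p=7) -> return 13  (same call as traced above)
      -> return 34
      fib(p=8) -> return 21  (same call as traced above)
    -> return 55
    fib(p=9) -> return 34  (same call as traced above)
  -> return 89
  fib(p=10) -> return 55  (same call as traced above)
-> return 144

Final answer: 144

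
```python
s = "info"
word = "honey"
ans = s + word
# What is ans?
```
Trace:
  s='info'
  s='info', word='honey'
  s='info', word='honey', ans='infohoney'

Final answer: 'infohoney'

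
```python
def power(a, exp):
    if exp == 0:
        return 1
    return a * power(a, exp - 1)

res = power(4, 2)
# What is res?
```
Call trace:
power(a=4, exp=2)
  power(a=4, exp=1)
    power(a=4, exp=0)
    -> return 1
  -> return 4
-> return 16

Final answer: 16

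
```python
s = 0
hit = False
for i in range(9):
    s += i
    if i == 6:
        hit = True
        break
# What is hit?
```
Trace:
  s=0
  s=0, hit=False
  s=0, hit=False, i=0
  s=1, hit=False, i=1
  s=3, hit=False, i=2
  s=6, hit=False, i=3
  s=10, hit=False, i=4
  s=15, hit=False, i=5
  s=21, hit=True, i=6

Final answer: True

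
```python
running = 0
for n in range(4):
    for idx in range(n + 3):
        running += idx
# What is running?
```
Trace:
  running=0
  running=0, n=0, idx=0
  running=1, n=0, idx=1
  running=3, n=0, idx=2
  running=3, n=1, idx=0
  running=4, n=1, idx=1
  running=6, n=1, idx=2
  running=9, n=1, idx=3
  running=9, n=2, idx=0
  running=10, n=2, idx=1
  running=12, n=2, idx=2
  running=15, n=2, idx=3
  running=19, n=2, idx=4
  running=19, n=3, idx=0
  running=20, n=3, idx=1
  running=22, n=3, idx=2
  running=25, n=3, idx=3
  running=29, n=3, idx=4
  running=34, n=3, idx=5

Final answer: 34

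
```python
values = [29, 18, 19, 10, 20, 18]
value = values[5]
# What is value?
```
Trace:
  values=[29, 18, 19, 10, 20, 18]
  values=[29, 18, 19, 10, 20, 18], value=18

Final answer: 18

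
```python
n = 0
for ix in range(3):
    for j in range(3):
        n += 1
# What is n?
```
Trace:
  n=0
  n=1, ix=0, j=0
  n=2, ix=0, j=1
  n=3, ix=0, j=2
  n=4, ix=1, j=0
  n=5, ix=1, j=1
  n=6, ix=1, j=2
  n=7, ix=2, j=0
  n=8, ix=2, j=1
  n=9, ix=2, j=2

Final answer: 9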